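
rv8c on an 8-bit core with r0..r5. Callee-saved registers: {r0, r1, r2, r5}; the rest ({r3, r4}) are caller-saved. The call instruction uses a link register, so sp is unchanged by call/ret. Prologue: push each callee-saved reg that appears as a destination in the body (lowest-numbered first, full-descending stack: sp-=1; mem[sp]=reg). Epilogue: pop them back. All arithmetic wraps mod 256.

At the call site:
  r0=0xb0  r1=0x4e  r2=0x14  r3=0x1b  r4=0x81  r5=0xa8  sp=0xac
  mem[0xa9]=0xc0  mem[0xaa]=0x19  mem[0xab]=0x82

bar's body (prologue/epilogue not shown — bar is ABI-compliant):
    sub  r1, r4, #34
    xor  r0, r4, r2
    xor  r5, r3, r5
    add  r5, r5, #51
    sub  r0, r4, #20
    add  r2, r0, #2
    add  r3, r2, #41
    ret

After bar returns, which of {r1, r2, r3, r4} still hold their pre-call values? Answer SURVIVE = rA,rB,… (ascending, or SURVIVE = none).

SURVIVE = r1,r2,r4

prologue: push r0 → mem[0xab]=0xb0, sp=0xab
prologue: push r1 → mem[0xaa]=0x4e, sp=0xaa
prologue: push r2 → mem[0xa9]=0x14, sp=0xa9
prologue: push r5 → mem[0xa8]=0xa8, sp=0xa8
body[0] sub  r1, r4, #34 → r1=0x5f
body[1] xor  r0, r4, r2 → r0=0x95
body[2] xor  r5, r3, r5 → r5=0xb3
body[3] add  r5, r5, #51 → r5=0xe6
body[4] sub  r0, r4, #20 → r0=0x6d
body[5] add  r2, r0, #2 → r2=0x6f
body[6] add  r3, r2, #41 → r3=0x98
epilogue: pop r5=0xa8, sp=0xa9
epilogue: pop r2=0x14, sp=0xaa
epilogue: pop r1=0x4e, sp=0xab
epilogue: pop r0=0xb0, sp=0xac
r1: callee-saved, written=True
r2: callee-saved, written=True
r3: caller-saved, written=True
r4: caller-saved, written=False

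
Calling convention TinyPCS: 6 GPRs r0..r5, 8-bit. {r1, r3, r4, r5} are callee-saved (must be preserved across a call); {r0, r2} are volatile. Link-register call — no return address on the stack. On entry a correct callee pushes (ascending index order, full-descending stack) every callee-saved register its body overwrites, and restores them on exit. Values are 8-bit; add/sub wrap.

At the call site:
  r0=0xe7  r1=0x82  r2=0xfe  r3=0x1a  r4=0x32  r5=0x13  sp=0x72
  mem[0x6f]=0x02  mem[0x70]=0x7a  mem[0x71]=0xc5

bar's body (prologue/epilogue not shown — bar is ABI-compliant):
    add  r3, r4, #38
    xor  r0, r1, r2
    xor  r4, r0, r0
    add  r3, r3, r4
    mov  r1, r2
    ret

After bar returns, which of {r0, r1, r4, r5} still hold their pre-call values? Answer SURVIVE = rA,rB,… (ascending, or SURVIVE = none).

prologue: push r1 -> mem[0x71]=0x82, sp=0x71
prologue: push r3 -> mem[0x70]=0x1a, sp=0x70
prologue: push r4 -> mem[0x6f]=0x32, sp=0x6f
body[0] add  r3, r4, #38 -> r3=0x58
body[1] xor  r0, r1, r2 -> r0=0x7c
body[2] xor  r4, r0, r0 -> r4=0x00
body[3] add  r3, r3, r4 -> r3=0x58
body[4] mov  r1, r2 -> r1=0xfe
epilogue: pop r4=0x32, sp=0x70
epilogue: pop r3=0x1a, sp=0x71
epilogue: pop r1=0x82, sp=0x72
r0: caller-saved, written=True
r1: callee-saved, written=True
r4: callee-saved, written=True
r5: callee-saved, written=False

SURVIVE = r1,r4,r5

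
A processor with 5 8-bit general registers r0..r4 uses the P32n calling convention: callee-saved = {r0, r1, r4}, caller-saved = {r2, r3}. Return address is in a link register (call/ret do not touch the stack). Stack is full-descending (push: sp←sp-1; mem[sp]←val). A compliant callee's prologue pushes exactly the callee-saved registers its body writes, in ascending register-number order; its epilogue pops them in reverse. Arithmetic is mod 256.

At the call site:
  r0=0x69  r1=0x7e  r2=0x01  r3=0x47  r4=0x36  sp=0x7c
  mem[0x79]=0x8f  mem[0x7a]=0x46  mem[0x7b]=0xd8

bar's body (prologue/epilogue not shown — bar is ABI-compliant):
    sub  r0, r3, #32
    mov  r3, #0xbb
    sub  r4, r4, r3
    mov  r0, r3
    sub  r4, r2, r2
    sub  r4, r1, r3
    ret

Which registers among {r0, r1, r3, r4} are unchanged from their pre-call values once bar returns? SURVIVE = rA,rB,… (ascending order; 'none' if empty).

SURVIVE = r0,r1,r4

prologue: push r0 -> mem[0x7b]=0x69, sp=0x7b
prologue: push r4 -> mem[0x7a]=0x36, sp=0x7a
body[0] sub  r0, r3, #32 -> r0=0x27
body[1] mov  r3, #0xbb -> r3=0xbb
body[2] sub  r4, r4, r3 -> r4=0x7b
body[3] mov  r0, r3 -> r0=0xbb
body[4] sub  r4, r2, r2 -> r4=0x00
body[5] sub  r4, r1, r3 -> r4=0xc3
epilogue: pop r4=0x36, sp=0x7b
epilogue: pop r0=0x69, sp=0x7c
r0: callee-saved, written=True
r1: callee-saved, written=False
r3: caller-saved, written=True
r4: callee-saved, written=True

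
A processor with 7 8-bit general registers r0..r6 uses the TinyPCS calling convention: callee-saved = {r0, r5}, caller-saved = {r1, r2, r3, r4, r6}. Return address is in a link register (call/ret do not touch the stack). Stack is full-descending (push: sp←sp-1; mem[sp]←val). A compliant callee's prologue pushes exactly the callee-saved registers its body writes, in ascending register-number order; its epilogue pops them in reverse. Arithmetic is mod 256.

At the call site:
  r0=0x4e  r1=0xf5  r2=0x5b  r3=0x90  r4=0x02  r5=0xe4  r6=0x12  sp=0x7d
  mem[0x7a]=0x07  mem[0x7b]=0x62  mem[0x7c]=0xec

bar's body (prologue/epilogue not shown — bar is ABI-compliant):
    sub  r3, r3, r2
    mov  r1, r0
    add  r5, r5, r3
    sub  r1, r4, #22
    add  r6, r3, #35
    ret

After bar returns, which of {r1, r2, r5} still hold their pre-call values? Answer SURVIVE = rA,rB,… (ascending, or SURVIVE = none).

prologue: push r5 → mem[0x7c]=0xe4, sp=0x7c
body[0] sub  r3, r3, r2 → r3=0x35
body[1] mov  r1, r0 → r1=0x4e
body[2] add  r5, r5, r3 → r5=0x19
body[3] sub  r1, r4, #22 → r1=0xec
body[4] add  r6, r3, #35 → r6=0x58
epilogue: pop r5=0xe4, sp=0x7d
r1: caller-saved, written=True
r2: caller-saved, written=False
r5: callee-saved, written=True

SURVIVE = r2,r5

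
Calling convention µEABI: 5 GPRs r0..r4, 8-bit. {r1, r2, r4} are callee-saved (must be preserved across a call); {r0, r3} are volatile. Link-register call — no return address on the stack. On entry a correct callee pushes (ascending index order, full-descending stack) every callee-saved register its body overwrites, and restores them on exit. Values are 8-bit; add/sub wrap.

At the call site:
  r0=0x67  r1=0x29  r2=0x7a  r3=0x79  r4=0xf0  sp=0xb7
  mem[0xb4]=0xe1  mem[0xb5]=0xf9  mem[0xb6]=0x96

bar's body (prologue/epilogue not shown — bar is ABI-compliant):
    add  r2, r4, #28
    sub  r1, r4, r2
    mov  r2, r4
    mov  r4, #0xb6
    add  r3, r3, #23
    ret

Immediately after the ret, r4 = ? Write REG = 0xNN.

REG = 0xf0

prologue: push r1 → mem[0xb6]=0x29, sp=0xb6
prologue: push r2 → mem[0xb5]=0x7a, sp=0xb5
prologue: push r4 → mem[0xb4]=0xf0, sp=0xb4
body[0] add  r2, r4, #28 → r2=0x0c
body[1] sub  r1, r4, r2 → r1=0xe4
body[2] mov  r2, r4 → r2=0xf0
body[3] mov  r4, #0xb6 → r4=0xb6
body[4] add  r3, r3, #23 → r3=0x90
epilogue: pop r4=0xf0, sp=0xb5
epilogue: pop r2=0x7a, sp=0xb6
epilogue: pop r1=0x29, sp=0xb7
r4 is callee-saved → restored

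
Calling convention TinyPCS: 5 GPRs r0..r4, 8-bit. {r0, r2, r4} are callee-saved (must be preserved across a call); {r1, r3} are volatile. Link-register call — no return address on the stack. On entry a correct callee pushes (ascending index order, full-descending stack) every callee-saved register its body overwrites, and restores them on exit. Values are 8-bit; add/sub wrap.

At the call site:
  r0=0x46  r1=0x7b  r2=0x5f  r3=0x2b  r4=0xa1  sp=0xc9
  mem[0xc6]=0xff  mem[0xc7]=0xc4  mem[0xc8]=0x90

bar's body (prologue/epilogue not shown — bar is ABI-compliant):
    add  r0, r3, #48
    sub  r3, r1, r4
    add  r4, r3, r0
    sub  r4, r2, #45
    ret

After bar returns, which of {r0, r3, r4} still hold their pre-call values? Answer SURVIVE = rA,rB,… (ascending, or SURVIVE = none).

prologue: push r0 → mem[0xc8]=0x46, sp=0xc8
prologue: push r4 → mem[0xc7]=0xa1, sp=0xc7
body[0] add  r0, r3, #48 → r0=0x5b
body[1] sub  r3, r1, r4 → r3=0xda
body[2] add  r4, r3, r0 → r4=0x35
body[3] sub  r4, r2, #45 → r4=0x32
epilogue: pop r4=0xa1, sp=0xc8
epilogue: pop r0=0x46, sp=0xc9
r0: callee-saved, written=True
r3: caller-saved, written=True
r4: callee-saved, written=True

SURVIVE = r0,r4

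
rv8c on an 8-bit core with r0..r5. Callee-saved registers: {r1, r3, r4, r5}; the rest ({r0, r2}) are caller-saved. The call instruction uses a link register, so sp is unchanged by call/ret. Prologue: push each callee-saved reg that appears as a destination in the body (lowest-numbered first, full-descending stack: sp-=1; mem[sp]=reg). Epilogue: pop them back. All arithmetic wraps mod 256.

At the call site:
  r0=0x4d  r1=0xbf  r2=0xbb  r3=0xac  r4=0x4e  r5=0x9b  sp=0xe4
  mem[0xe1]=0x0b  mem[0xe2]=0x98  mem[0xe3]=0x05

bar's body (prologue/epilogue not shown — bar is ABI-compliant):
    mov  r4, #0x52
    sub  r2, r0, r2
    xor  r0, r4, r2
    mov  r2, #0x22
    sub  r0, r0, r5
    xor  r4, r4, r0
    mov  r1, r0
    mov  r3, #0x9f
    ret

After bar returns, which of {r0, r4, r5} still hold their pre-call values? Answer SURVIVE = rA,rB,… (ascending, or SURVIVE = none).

SURVIVE = r4,r5

prologue: push r1 -> mem[0xe3]=0xbf, sp=0xe3
prologue: push r3 -> mem[0xe2]=0xac, sp=0xe2
prologue: push r4 -> mem[0xe1]=0x4e, sp=0xe1
body[0] mov  r4, #0x52 -> r4=0x52
body[1] sub  r2, r0, r2 -> r2=0x92
body[2] xor  r0, r4, r2 -> r0=0xc0
body[3] mov  r2, #0x22 -> r2=0x22
body[4] sub  r0, r0, r5 -> r0=0x25
body[5] xor  r4, r4, r0 -> r4=0x77
body[6] mov  r1, r0 -> r1=0x25
body[7] mov  r3, #0x9f -> r3=0x9f
epilogue: pop r4=0x4e, sp=0xe2
epilogue: pop r3=0xac, sp=0xe3
epilogue: pop r1=0xbf, sp=0xe4
r0: caller-saved, written=True
r4: callee-saved, written=True
r5: callee-saved, written=False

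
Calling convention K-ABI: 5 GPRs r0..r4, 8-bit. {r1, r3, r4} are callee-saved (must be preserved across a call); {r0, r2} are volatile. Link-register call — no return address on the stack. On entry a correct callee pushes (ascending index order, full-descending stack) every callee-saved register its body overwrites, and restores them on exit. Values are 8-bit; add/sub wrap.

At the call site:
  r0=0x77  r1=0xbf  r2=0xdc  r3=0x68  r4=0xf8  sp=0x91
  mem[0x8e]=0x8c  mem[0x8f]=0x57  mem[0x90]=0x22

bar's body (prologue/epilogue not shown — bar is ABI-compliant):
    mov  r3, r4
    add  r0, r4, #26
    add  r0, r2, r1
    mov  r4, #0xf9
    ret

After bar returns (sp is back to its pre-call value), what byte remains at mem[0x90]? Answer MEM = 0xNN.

MEM = 0x68

prologue: push r3 -> mem[0x90]=0x68, sp=0x90
prologue: push r4 -> mem[0x8f]=0xf8, sp=0x8f
body[0] mov  r3, r4 -> r3=0xf8
body[1] add  r0, r4, #26 -> r0=0x12
body[2] add  r0, r2, r1 -> r0=0x9b
body[3] mov  r4, #0xf9 -> r4=0xf9
epilogue: pop r4=0xf8, sp=0x90
epilogue: pop r3=0x68, sp=0x91
prologue pushed ['r3', 'r4'] at ['0x90', '0x8f']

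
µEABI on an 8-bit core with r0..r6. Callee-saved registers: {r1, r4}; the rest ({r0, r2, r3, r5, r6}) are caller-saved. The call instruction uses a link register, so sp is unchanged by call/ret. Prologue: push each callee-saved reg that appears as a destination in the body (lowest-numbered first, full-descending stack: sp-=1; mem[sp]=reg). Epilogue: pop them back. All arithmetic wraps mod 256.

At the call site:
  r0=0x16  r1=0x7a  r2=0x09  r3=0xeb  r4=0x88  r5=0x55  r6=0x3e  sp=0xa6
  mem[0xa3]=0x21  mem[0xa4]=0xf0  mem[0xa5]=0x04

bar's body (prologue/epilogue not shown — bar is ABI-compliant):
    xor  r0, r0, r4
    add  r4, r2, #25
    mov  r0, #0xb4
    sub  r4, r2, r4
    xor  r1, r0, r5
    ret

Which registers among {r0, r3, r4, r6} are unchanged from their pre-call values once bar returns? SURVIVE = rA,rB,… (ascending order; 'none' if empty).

prologue: push r1 → mem[0xa5]=0x7a, sp=0xa5
prologue: push r4 → mem[0xa4]=0x88, sp=0xa4
body[0] xor  r0, r0, r4 → r0=0x9e
body[1] add  r4, r2, #25 → r4=0x22
body[2] mov  r0, #0xb4 → r0=0xb4
body[3] sub  r4, r2, r4 → r4=0xe7
body[4] xor  r1, r0, r5 → r1=0xe1
epilogue: pop r4=0x88, sp=0xa5
epilogue: pop r1=0x7a, sp=0xa6
r0: caller-saved, written=True
r3: caller-saved, written=False
r4: callee-saved, written=True
r6: caller-saved, written=False

SURVIVE = r3,r4,r6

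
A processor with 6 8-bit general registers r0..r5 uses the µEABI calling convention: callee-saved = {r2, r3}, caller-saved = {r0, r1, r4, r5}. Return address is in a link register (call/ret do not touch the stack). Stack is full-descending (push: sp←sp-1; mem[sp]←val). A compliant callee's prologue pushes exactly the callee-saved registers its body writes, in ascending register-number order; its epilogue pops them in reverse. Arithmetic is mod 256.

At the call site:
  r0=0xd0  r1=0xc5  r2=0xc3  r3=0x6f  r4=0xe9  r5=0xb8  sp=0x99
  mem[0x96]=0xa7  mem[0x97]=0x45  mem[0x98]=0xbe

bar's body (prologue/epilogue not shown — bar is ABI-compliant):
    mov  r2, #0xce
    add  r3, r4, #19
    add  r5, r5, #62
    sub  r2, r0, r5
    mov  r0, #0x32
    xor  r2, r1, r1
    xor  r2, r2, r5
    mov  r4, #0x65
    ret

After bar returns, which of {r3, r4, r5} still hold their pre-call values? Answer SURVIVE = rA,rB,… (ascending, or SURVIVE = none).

SURVIVE = r3

prologue: push r2 -> mem[0x98]=0xc3, sp=0x98
prologue: push r3 -> mem[0x97]=0x6f, sp=0x97
body[0] mov  r2, #0xce -> r2=0xce
body[1] add  r3, r4, #19 -> r3=0xfc
body[2] add  r5, r5, #62 -> r5=0xf6
body[3] sub  r2, r0, r5 -> r2=0xda
body[4] mov  r0, #0x32 -> r0=0x32
body[5] xor  r2, r1, r1 -> r2=0x00
body[6] xor  r2, r2, r5 -> r2=0xf6
body[7] mov  r4, #0x65 -> r4=0x65
epilogue: pop r3=0x6f, sp=0x98
epilogue: pop r2=0xc3, sp=0x99
r3: callee-saved, written=True
r4: caller-saved, written=True
r5: caller-saved, written=True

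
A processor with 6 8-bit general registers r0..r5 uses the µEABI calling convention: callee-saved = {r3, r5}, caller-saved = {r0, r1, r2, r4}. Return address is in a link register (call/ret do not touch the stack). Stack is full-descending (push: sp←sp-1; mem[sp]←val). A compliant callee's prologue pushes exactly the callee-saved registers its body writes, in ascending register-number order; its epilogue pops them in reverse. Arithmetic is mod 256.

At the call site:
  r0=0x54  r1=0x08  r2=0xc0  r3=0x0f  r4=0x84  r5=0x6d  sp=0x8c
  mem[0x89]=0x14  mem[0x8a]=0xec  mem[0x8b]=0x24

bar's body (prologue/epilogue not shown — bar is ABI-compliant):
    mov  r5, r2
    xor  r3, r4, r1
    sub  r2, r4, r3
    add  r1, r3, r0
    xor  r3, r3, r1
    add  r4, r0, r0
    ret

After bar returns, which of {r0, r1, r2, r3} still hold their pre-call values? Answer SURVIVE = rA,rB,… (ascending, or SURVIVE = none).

SURVIVE = r0,r3

prologue: push r3 → mem[0x8b]=0x0f, sp=0x8b
prologue: push r5 → mem[0x8a]=0x6d, sp=0x8a
body[0] mov  r5, r2 → r5=0xc0
body[1] xor  r3, r4, r1 → r3=0x8c
body[2] sub  r2, r4, r3 → r2=0xf8
body[3] add  r1, r3, r0 → r1=0xe0
body[4] xor  r3, r3, r1 → r3=0x6c
body[5] add  r4, r0, r0 → r4=0xa8
epilogue: pop r5=0x6d, sp=0x8b
epilogue: pop r3=0x0f, sp=0x8c
r0: caller-saved, written=False
r1: caller-saved, written=True
r2: caller-saved, written=True
r3: callee-saved, written=True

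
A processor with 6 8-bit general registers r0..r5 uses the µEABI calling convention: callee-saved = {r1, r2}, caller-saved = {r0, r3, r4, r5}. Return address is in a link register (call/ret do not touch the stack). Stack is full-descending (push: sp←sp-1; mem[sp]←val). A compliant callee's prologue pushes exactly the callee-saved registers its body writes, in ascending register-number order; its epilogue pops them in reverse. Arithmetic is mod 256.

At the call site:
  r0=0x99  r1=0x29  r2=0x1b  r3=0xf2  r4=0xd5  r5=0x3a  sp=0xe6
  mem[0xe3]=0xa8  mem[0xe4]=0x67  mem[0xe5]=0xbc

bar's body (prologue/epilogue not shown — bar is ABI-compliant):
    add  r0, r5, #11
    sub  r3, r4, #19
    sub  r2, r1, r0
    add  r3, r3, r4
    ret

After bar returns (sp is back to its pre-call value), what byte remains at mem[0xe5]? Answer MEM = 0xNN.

prologue: push r2 → mem[0xe5]=0x1b, sp=0xe5
body[0] add  r0, r5, #11 → r0=0x45
body[1] sub  r3, r4, #19 → r3=0xc2
body[2] sub  r2, r1, r0 → r2=0xe4
body[3] add  r3, r3, r4 → r3=0x97
epilogue: pop r2=0x1b, sp=0xe6
prologue pushed ['r2'] at ['0xe5']

MEM = 0x1b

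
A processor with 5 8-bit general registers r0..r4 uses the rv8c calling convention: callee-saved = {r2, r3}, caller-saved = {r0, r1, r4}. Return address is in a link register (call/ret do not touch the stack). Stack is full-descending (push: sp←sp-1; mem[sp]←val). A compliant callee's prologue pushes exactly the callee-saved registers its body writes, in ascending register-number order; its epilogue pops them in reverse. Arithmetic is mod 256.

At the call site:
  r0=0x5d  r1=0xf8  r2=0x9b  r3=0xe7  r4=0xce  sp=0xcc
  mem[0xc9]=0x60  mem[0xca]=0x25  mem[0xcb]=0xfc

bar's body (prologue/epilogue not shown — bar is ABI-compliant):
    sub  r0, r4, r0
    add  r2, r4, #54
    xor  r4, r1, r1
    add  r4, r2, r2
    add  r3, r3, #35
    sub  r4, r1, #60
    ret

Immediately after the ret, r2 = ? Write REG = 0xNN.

REG = 0x9b

prologue: push r2 -> mem[0xcb]=0x9b, sp=0xcb
prologue: push r3 -> mem[0xca]=0xe7, sp=0xca
body[0] sub  r0, r4, r0 -> r0=0x71
body[1] add  r2, r4, #54 -> r2=0x04
body[2] xor  r4, r1, r1 -> r4=0x00
body[3] add  r4, r2, r2 -> r4=0x08
body[4] add  r3, r3, #35 -> r3=0x0a
body[5] sub  r4, r1, #60 -> r4=0xbc
epilogue: pop r3=0xe7, sp=0xcb
epilogue: pop r2=0x9b, sp=0xcc
r2 is callee-saved -> restored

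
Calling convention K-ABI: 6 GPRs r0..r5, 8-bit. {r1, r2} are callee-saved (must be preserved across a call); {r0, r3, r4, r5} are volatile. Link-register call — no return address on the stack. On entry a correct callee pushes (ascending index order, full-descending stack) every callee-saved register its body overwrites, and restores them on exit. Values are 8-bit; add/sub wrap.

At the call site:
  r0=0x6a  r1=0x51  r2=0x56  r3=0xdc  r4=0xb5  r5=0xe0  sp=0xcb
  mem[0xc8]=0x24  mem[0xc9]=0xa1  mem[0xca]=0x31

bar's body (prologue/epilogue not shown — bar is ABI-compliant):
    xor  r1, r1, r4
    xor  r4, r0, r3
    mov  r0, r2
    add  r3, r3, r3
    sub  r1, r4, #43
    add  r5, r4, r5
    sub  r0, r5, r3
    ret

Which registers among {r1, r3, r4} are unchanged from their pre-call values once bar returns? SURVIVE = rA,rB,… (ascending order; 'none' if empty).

prologue: push r1 -> mem[0xca]=0x51, sp=0xca
body[0] xor  r1, r1, r4 -> r1=0xe4
body[1] xor  r4, r0, r3 -> r4=0xb6
body[2] mov  r0, r2 -> r0=0x56
body[3] add  r3, r3, r3 -> r3=0xb8
body[4] sub  r1, r4, #43 -> r1=0x8b
body[5] add  r5, r4, r5 -> r5=0x96
body[6] sub  r0, r5, r3 -> r0=0xde
epilogue: pop r1=0x51, sp=0xcb
r1: callee-saved, written=True
r3: caller-saved, written=True
r4: caller-saved, written=True

SURVIVE = r1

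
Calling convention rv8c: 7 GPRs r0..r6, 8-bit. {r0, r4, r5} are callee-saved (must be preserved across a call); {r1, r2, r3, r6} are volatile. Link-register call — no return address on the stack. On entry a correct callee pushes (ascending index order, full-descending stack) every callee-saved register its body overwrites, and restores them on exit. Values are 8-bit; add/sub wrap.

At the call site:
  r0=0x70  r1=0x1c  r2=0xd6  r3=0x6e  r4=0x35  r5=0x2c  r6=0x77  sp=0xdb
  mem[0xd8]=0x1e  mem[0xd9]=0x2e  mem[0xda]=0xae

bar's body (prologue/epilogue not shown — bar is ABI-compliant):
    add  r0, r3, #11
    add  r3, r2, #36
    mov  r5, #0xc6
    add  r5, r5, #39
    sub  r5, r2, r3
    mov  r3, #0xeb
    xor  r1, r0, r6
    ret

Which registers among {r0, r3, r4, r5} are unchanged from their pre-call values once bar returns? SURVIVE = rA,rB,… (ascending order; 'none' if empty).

SURVIVE = r0,r4,r5

prologue: push r0 → mem[0xda]=0x70, sp=0xda
prologue: push r5 → mem[0xd9]=0x2c, sp=0xd9
body[0] add  r0, r3, #11 → r0=0x79
body[1] add  r3, r2, #36 → r3=0xfa
body[2] mov  r5, #0xc6 → r5=0xc6
body[3] add  r5, r5, #39 → r5=0xed
body[4] sub  r5, r2, r3 → r5=0xdc
body[5] mov  r3, #0xeb → r3=0xeb
body[6] xor  r1, r0, r6 → r1=0x0e
epilogue: pop r5=0x2c, sp=0xda
epilogue: pop r0=0x70, sp=0xdb
r0: callee-saved, written=True
r3: caller-saved, written=True
r4: callee-saved, written=False
r5: callee-saved, written=True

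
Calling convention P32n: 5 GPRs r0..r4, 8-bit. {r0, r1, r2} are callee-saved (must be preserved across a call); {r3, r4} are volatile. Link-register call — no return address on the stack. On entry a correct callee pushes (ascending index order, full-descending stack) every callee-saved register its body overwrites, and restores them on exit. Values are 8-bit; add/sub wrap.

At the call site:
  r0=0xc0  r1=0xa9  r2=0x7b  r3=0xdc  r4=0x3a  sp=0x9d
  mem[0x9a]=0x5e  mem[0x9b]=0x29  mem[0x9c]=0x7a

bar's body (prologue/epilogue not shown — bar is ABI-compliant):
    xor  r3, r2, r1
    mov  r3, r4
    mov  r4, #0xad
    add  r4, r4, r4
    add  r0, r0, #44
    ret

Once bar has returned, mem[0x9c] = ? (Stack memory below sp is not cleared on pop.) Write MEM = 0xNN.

prologue: push r0 → mem[0x9c]=0xc0, sp=0x9c
body[0] xor  r3, r2, r1 → r3=0xd2
body[1] mov  r3, r4 → r3=0x3a
body[2] mov  r4, #0xad → r4=0xad
body[3] add  r4, r4, r4 → r4=0x5a
body[4] add  r0, r0, #44 → r0=0xec
epilogue: pop r0=0xc0, sp=0x9d
prologue pushed ['r0'] at ['0x9c']

MEM = 0xc0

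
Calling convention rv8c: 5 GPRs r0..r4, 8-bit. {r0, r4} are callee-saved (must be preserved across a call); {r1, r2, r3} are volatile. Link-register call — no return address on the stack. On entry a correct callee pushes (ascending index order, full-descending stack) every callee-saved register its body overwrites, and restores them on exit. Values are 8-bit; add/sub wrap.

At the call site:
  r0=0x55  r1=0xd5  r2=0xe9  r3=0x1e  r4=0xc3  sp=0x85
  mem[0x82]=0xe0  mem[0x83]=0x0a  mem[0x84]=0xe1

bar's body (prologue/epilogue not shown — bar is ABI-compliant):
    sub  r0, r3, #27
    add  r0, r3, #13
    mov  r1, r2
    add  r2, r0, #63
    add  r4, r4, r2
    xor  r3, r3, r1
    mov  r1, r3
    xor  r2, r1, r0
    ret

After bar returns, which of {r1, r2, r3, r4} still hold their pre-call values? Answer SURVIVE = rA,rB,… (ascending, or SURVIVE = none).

prologue: push r0 → mem[0x84]=0x55, sp=0x84
prologue: push r4 → mem[0x83]=0xc3, sp=0x83
body[0] sub  r0, r3, #27 → r0=0x03
body[1] add  r0, r3, #13 → r0=0x2b
body[2] mov  r1, r2 → r1=0xe9
body[3] add  r2, r0, #63 → r2=0x6a
body[4] add  r4, r4, r2 → r4=0x2d
body[5] xor  r3, r3, r1 → r3=0xf7
body[6] mov  r1, r3 → r1=0xf7
body[7] xor  r2, r1, r0 → r2=0xdc
epilogue: pop r4=0xc3, sp=0x84
epilogue: pop r0=0x55, sp=0x85
r1: caller-saved, written=True
r2: caller-saved, written=True
r3: caller-saved, written=True
r4: callee-saved, written=True

SURVIVE = r4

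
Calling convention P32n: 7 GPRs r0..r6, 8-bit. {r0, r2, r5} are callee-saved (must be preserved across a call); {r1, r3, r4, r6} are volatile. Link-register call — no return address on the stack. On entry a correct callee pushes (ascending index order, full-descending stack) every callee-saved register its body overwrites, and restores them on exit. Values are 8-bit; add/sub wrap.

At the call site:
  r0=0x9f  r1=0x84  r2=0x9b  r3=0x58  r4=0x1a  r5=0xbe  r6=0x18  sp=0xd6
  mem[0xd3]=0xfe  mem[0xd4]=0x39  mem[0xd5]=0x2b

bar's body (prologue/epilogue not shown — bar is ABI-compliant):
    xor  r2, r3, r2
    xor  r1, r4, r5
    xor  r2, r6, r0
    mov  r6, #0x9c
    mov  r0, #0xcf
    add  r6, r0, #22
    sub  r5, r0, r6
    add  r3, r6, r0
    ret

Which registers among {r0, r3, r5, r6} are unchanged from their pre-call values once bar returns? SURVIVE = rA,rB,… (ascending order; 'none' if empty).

SURVIVE = r0,r5

prologue: push r0 -> mem[0xd5]=0x9f, sp=0xd5
prologue: push r2 -> mem[0xd4]=0x9b, sp=0xd4
prologue: push r5 -> mem[0xd3]=0xbe, sp=0xd3
body[0] xor  r2, r3, r2 -> r2=0xc3
body[1] xor  r1, r4, r5 -> r1=0xa4
body[2] xor  r2, r6, r0 -> r2=0x87
body[3] mov  r6, #0x9c -> r6=0x9c
body[4] mov  r0, #0xcf -> r0=0xcf
body[5] add  r6, r0, #22 -> r6=0xe5
body[6] sub  r5, r0, r6 -> r5=0xea
body[7] add  r3, r6, r0 -> r3=0xb4
epilogue: pop r5=0xbe, sp=0xd4
epilogue: pop r2=0x9b, sp=0xd5
epilogue: pop r0=0x9f, sp=0xd6
r0: callee-saved, written=True
r3: caller-saved, written=True
r5: callee-saved, written=True
r6: caller-saved, written=True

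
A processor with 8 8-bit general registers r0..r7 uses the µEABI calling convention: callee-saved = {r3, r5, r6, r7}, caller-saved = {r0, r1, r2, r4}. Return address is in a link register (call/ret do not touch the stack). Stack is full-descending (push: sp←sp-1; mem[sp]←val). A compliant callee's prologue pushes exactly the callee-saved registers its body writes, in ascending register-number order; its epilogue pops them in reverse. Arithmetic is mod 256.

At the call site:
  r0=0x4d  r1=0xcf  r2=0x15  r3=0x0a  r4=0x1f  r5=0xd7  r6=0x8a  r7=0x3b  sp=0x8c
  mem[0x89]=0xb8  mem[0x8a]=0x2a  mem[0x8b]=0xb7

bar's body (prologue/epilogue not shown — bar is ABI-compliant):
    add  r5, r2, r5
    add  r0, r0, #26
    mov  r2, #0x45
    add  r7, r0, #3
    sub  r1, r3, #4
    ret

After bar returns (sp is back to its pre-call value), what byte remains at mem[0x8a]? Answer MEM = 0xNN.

MEM = 0x3b

prologue: push r5 → mem[0x8b]=0xd7, sp=0x8b
prologue: push r7 → mem[0x8a]=0x3b, sp=0x8a
body[0] add  r5, r2, r5 → r5=0xec
body[1] add  r0, r0, #26 → r0=0x67
body[2] mov  r2, #0x45 → r2=0x45
body[3] add  r7, r0, #3 → r7=0x6a
body[4] sub  r1, r3, #4 → r1=0x06
epilogue: pop r7=0x3b, sp=0x8b
epilogue: pop r5=0xd7, sp=0x8c
prologue pushed ['r5', 'r7'] at ['0x8b', '0x8a']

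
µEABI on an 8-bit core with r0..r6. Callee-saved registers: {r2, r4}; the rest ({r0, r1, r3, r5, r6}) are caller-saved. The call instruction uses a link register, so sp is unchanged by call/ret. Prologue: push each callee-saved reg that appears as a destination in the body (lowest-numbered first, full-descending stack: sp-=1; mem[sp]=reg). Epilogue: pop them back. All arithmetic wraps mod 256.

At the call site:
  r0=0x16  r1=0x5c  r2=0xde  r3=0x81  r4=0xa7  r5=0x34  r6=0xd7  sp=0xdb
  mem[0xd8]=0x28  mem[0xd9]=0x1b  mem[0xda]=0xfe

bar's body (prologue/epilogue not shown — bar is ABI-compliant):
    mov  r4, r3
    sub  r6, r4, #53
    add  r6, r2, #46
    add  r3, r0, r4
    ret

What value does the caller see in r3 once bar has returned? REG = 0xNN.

REG = 0x97

prologue: push r4 → mem[0xda]=0xa7, sp=0xda
body[0] mov  r4, r3 → r4=0x81
body[1] sub  r6, r4, #53 → r6=0x4c
body[2] add  r6, r2, #46 → r6=0x0c
body[3] add  r3, r0, r4 → r3=0x97
epilogue: pop r4=0xa7, sp=0xdb
r3 is caller-saved → body value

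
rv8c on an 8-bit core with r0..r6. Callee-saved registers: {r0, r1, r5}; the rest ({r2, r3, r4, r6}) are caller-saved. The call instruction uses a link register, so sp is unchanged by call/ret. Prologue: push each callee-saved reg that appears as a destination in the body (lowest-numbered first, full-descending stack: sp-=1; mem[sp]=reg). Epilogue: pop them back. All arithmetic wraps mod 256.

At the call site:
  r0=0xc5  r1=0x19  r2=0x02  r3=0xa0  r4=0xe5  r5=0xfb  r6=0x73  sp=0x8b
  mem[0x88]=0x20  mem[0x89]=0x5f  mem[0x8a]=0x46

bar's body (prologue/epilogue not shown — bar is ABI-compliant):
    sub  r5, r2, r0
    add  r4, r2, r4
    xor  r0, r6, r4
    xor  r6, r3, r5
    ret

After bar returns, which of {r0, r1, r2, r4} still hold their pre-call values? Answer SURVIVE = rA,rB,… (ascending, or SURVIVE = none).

SURVIVE = r0,r1,r2

prologue: push r0 -> mem[0x8a]=0xc5, sp=0x8a
prologue: push r5 -> mem[0x89]=0xfb, sp=0x89
body[0] sub  r5, r2, r0 -> r5=0x3d
body[1] add  r4, r2, r4 -> r4=0xe7
body[2] xor  r0, r6, r4 -> r0=0x94
body[3] xor  r6, r3, r5 -> r6=0x9d
epilogue: pop r5=0xfb, sp=0x8a
epilogue: pop r0=0xc5, sp=0x8b
r0: callee-saved, written=True
r1: callee-saved, written=False
r2: caller-saved, written=False
r4: caller-saved, written=True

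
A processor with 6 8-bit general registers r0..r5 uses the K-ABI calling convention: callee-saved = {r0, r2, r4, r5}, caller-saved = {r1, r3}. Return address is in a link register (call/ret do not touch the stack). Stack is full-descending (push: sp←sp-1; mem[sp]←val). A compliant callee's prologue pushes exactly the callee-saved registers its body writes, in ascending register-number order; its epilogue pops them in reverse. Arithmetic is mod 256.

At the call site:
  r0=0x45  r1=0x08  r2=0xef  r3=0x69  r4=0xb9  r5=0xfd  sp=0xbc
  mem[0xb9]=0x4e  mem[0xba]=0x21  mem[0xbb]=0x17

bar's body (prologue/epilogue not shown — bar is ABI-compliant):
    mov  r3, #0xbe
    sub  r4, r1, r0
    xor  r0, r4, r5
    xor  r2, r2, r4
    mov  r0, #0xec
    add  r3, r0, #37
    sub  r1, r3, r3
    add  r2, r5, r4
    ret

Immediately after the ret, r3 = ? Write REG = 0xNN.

REG = 0x11

prologue: push r0 -> mem[0xbb]=0x45, sp=0xbb
prologue: push r2 -> mem[0xba]=0xef, sp=0xba
prologue: push r4 -> mem[0xb9]=0xb9, sp=0xb9
body[0] mov  r3, #0xbe -> r3=0xbe
body[1] sub  r4, r1, r0 -> r4=0xc3
body[2] xor  r0, r4, r5 -> r0=0x3e
body[3] xor  r2, r2, r4 -> r2=0x2c
body[4] mov  r0, #0xec -> r0=0xec
body[5] add  r3, r0, #37 -> r3=0x11
body[6] sub  r1, r3, r3 -> r1=0x00
body[7] add  r2, r5, r4 -> r2=0xc0
epilogue: pop r4=0xb9, sp=0xba
epilogue: pop r2=0xef, sp=0xbb
epilogue: pop r0=0x45, sp=0xbc
r3 is caller-saved -> body value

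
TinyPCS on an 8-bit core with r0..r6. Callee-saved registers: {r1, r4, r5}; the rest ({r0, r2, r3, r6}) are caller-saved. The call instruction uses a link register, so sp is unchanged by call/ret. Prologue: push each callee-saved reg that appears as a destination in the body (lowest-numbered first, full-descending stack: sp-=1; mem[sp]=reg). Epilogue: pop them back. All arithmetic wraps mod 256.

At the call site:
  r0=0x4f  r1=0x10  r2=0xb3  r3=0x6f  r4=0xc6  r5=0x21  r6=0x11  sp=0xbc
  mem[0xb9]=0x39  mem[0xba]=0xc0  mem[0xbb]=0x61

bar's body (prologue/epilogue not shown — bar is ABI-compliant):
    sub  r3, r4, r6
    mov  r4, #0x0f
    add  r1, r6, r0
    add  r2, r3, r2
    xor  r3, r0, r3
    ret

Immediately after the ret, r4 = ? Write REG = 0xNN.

REG = 0xc6

prologue: push r1 -> mem[0xbb]=0x10, sp=0xbb
prologue: push r4 -> mem[0xba]=0xc6, sp=0xba
body[0] sub  r3, r4, r6 -> r3=0xb5
body[1] mov  r4, #0x0f -> r4=0x0f
body[2] add  r1, r6, r0 -> r1=0x60
body[3] add  r2, r3, r2 -> r2=0x68
body[4] xor  r3, r0, r3 -> r3=0xfa
epilogue: pop r4=0xc6, sp=0xbb
epilogue: pop r1=0x10, sp=0xbc
r4 is callee-saved -> restored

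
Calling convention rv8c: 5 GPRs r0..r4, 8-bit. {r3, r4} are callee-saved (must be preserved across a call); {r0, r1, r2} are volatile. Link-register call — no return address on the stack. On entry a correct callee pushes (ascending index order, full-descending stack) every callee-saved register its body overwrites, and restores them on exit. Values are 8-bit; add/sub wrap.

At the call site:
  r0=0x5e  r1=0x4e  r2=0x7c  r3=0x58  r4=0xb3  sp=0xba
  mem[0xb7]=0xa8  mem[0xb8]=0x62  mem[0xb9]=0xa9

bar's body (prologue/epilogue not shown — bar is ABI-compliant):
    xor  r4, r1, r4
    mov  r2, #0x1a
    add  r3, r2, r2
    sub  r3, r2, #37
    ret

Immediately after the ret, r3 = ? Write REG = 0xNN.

prologue: push r3 → mem[0xb9]=0x58, sp=0xb9
prologue: push r4 → mem[0xb8]=0xb3, sp=0xb8
body[0] xor  r4, r1, r4 → r4=0xfd
body[1] mov  r2, #0x1a → r2=0x1a
body[2] add  r3, r2, r2 → r3=0x34
body[3] sub  r3, r2, #37 → r3=0xf5
epilogue: pop r4=0xb3, sp=0xb9
epilogue: pop r3=0x58, sp=0xba
r3 is callee-saved → restored

REG = 0x58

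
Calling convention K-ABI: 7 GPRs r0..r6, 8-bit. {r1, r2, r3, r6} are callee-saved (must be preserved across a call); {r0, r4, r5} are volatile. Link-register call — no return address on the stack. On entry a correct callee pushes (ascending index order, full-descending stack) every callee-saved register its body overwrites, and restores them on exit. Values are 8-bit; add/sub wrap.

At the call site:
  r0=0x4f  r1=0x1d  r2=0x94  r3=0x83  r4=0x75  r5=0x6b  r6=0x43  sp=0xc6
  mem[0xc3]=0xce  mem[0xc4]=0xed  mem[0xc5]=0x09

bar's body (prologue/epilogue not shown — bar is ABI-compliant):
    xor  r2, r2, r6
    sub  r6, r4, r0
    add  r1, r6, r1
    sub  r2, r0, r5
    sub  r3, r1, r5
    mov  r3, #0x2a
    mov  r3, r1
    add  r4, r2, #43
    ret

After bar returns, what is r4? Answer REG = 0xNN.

REG = 0x0f

prologue: push r1 -> mem[0xc5]=0x1d, sp=0xc5
prologue: push r2 -> mem[0xc4]=0x94, sp=0xc4
prologue: push r3 -> mem[0xc3]=0x83, sp=0xc3
prologue: push r6 -> mem[0xc2]=0x43, sp=0xc2
body[0] xor  r2, r2, r6 -> r2=0xd7
body[1] sub  r6, r4, r0 -> r6=0x26
body[2] add  r1, r6, r1 -> r1=0x43
body[3] sub  r2, r0, r5 -> r2=0xe4
body[4] sub  r3, r1, r5 -> r3=0xd8
body[5] mov  r3, #0x2a -> r3=0x2a
body[6] mov  r3, r1 -> r3=0x43
body[7] add  r4, r2, #43 -> r4=0x0f
epilogue: pop r6=0x43, sp=0xc3
epilogue: pop r3=0x83, sp=0xc4
epilogue: pop r2=0x94, sp=0xc5
epilogue: pop r1=0x1d, sp=0xc6
r4 is caller-saved -> body value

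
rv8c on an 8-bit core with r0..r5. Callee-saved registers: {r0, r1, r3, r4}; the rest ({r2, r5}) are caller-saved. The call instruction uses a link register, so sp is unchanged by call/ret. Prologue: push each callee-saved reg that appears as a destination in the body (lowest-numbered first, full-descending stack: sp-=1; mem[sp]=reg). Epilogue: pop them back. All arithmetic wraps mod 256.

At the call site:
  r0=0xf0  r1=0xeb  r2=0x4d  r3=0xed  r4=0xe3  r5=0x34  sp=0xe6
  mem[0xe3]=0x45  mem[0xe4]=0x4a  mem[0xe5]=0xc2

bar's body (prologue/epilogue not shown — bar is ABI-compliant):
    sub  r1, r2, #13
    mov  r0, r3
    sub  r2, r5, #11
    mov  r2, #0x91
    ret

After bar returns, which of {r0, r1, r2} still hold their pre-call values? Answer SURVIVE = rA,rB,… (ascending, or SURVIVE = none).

prologue: push r0 -> mem[0xe5]=0xf0, sp=0xe5
prologue: push r1 -> mem[0xe4]=0xeb, sp=0xe4
body[0] sub  r1, r2, #13 -> r1=0x40
body[1] mov  r0, r3 -> r0=0xed
body[2] sub  r2, r5, #11 -> r2=0x29
body[3] mov  r2, #0x91 -> r2=0x91
epilogue: pop r1=0xeb, sp=0xe5
epilogue: pop r0=0xf0, sp=0xe6
r0: callee-saved, written=True
r1: callee-saved, written=True
r2: caller-saved, written=True

SURVIVE = r0,r1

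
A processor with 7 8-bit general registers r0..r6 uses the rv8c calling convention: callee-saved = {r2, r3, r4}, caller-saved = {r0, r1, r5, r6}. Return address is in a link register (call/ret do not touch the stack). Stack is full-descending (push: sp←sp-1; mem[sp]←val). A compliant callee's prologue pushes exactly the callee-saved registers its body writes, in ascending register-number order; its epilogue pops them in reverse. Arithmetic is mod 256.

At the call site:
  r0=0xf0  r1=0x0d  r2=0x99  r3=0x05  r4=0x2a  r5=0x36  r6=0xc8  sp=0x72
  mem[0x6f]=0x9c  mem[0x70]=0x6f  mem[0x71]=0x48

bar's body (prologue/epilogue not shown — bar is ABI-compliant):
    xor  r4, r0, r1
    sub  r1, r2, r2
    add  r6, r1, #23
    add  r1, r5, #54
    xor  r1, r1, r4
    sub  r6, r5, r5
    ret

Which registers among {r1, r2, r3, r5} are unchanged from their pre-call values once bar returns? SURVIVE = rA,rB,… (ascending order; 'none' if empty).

SURVIVE = r2,r3,r5

prologue: push r4 → mem[0x71]=0x2a, sp=0x71
body[0] xor  r4, r0, r1 → r4=0xfd
body[1] sub  r1, r2, r2 → r1=0x00
body[2] add  r6, r1, #23 → r6=0x17
body[3] add  r1, r5, #54 → r1=0x6c
body[4] xor  r1, r1, r4 → r1=0x91
body[5] sub  r6, r5, r5 → r6=0x00
epilogue: pop r4=0x2a, sp=0x72
r1: caller-saved, written=True
r2: callee-saved, written=False
r3: callee-saved, written=False
r5: caller-saved, written=False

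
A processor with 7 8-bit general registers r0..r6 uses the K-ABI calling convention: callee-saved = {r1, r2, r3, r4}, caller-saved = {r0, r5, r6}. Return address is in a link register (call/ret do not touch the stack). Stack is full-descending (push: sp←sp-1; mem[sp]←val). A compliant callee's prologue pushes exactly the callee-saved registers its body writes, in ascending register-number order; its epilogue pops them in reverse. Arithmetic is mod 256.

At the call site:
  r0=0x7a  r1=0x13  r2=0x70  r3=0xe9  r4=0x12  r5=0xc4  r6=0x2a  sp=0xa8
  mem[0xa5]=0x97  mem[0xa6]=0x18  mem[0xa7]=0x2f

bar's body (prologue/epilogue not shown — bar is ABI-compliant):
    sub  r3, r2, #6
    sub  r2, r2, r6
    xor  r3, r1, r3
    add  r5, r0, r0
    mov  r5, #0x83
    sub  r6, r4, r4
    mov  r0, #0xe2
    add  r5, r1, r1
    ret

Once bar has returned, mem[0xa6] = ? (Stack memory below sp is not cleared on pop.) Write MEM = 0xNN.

MEM = 0xe9

prologue: push r2 → mem[0xa7]=0x70, sp=0xa7
prologue: push r3 → mem[0xa6]=0xe9, sp=0xa6
body[0] sub  r3, r2, #6 → r3=0x6a
body[1] sub  r2, r2, r6 → r2=0x46
body[2] xor  r3, r1, r3 → r3=0x79
body[3] add  r5, r0, r0 → r5=0xf4
body[4] mov  r5, #0x83 → r5=0x83
body[5] sub  r6, r4, r4 → r6=0x00
body[6] mov  r0, #0xe2 → r0=0xe2
body[7] add  r5, r1, r1 → r5=0x26
epilogue: pop r3=0xe9, sp=0xa7
epilogue: pop r2=0x70, sp=0xa8
prologue pushed ['r2', 'r3'] at ['0xa7', '0xa6']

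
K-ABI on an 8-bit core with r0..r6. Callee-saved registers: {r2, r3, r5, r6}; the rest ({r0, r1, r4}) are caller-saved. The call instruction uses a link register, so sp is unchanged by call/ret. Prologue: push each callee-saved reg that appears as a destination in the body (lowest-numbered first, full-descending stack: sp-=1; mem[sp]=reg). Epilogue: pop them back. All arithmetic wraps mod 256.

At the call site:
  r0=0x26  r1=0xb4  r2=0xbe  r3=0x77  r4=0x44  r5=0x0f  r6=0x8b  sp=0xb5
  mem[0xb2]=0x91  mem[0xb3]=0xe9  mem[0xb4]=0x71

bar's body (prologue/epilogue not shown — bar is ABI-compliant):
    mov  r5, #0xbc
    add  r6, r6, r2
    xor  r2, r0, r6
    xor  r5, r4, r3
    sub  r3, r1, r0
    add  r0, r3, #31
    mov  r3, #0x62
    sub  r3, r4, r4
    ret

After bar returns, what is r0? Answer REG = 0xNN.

REG = 0xad

prologue: push r2 → mem[0xb4]=0xbe, sp=0xb4
prologue: push r3 → mem[0xb3]=0x77, sp=0xb3
prologue: push r5 → mem[0xb2]=0x0f, sp=0xb2
prologue: push r6 → mem[0xb1]=0x8b, sp=0xb1
body[0] mov  r5, #0xbc → r5=0xbc
body[1] add  r6, r6, r2 → r6=0x49
body[2] xor  r2, r0, r6 → r2=0x6f
body[3] xor  r5, r4, r3 → r5=0x33
body[4] sub  r3, r1, r0 → r3=0x8e
body[5] add  r0, r3, #31 → r0=0xad
body[6] mov  r3, #0x62 → r3=0x62
body[7] sub  r3, r4, r4 → r3=0x00
epilogue: pop r6=0x8b, sp=0xb2
epilogue: pop r5=0x0f, sp=0xb3
epilogue: pop r3=0x77, sp=0xb4
epilogue: pop r2=0xbe, sp=0xb5
r0 is caller-saved → body value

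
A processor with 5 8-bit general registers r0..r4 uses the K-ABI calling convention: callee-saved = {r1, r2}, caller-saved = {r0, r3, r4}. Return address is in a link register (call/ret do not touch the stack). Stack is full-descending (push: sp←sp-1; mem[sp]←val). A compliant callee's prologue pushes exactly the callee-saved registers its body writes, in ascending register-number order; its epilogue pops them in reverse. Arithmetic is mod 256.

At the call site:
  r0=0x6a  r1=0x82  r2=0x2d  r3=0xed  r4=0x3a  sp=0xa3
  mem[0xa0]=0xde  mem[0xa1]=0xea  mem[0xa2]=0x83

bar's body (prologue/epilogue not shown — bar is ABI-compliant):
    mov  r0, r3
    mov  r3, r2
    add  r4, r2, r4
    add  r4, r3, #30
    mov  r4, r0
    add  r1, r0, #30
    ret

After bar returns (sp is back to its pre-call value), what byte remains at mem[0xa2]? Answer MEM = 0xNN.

prologue: push r1 → mem[0xa2]=0x82, sp=0xa2
body[0] mov  r0, r3 → r0=0xed
body[1] mov  r3, r2 → r3=0x2d
body[2] add  r4, r2, r4 → r4=0x67
body[3] add  r4, r3, #30 → r4=0x4b
body[4] mov  r4, r0 → r4=0xed
body[5] add  r1, r0, #30 → r1=0x0b
epilogue: pop r1=0x82, sp=0xa3
prologue pushed ['r1'] at ['0xa2']

MEM = 0x82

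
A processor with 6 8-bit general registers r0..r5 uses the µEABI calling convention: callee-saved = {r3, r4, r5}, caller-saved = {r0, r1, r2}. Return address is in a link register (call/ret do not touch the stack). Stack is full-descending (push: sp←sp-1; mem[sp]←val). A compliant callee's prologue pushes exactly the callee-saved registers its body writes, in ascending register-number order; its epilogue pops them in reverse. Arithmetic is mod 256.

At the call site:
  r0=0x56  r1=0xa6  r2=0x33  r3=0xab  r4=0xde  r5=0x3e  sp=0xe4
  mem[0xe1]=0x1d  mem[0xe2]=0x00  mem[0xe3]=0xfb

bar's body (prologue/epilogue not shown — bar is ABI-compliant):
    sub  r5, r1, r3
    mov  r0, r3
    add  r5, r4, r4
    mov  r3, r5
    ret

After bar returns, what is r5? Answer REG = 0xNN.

REG = 0x3e

prologue: push r3 -> mem[0xe3]=0xab, sp=0xe3
prologue: push r5 -> mem[0xe2]=0x3e, sp=0xe2
body[0] sub  r5, r1, r3 -> r5=0xfb
body[1] mov  r0, r3 -> r0=0xab
body[2] add  r5, r4, r4 -> r5=0xbc
body[3] mov  r3, r5 -> r3=0xbc
epilogue: pop r5=0x3e, sp=0xe3
epilogue: pop r3=0xab, sp=0xe4
r5 is callee-saved -> restored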